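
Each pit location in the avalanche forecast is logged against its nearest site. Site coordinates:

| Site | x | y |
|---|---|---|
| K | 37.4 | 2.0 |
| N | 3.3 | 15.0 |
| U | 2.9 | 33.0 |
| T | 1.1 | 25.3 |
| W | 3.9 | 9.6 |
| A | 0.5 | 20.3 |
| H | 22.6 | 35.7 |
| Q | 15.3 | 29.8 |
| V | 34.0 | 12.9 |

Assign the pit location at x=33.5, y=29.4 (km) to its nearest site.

Squared distances to each site:
K: 765.970; N: 1119.400; U: 949.320; T: 1066.570; W: 1268.200; A: 1171.810; H: 158.500; Q: 331.400; V: 272.500.
Minimum at H.

H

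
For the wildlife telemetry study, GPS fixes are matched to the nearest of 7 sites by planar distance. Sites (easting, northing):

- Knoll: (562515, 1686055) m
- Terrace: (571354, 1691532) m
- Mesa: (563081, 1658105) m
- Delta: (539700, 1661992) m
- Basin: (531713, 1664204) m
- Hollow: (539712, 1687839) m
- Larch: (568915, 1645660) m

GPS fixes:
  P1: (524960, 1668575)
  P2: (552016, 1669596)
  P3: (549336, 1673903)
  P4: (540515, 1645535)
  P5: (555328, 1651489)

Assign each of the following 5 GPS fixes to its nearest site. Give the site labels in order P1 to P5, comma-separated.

Basin, Delta, Delta, Delta, Mesa

P1 → Basin (d²=64708650.00)
P2 → Delta (d²=209504672.00)
P3 → Delta (d²=234724417.00)
P4 → Delta (d²=271497074.00)
P5 → Mesa (d²=103880465.00)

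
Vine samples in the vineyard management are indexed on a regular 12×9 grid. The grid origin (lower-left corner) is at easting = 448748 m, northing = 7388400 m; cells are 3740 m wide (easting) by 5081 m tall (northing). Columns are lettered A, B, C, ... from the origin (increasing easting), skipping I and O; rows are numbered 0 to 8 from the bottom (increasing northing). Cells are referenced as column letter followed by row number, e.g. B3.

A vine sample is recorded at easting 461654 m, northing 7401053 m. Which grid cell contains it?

Column index: ⌊(461654 − 448748) / 3740⌋ = ⌊3.451⌋ = 3 → column D
Row offset from origin: ⌊(7401053 − 7388400) / 5081⌋ = ⌊2.490⌋ = 2 → row 2

D2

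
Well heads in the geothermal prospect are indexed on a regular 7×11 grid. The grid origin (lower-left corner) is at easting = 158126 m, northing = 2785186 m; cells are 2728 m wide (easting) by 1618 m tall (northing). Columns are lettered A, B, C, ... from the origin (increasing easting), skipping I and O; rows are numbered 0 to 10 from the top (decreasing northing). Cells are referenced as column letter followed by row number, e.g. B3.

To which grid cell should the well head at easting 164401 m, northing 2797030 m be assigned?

Column index: ⌊(164401 − 158126) / 2728⌋ = ⌊2.300⌋ = 2 → column C
Row offset from origin: ⌊(2797030 − 2785186) / 1618⌋ = ⌊7.320⌋ = 7 → row 3 (counted from top)

C3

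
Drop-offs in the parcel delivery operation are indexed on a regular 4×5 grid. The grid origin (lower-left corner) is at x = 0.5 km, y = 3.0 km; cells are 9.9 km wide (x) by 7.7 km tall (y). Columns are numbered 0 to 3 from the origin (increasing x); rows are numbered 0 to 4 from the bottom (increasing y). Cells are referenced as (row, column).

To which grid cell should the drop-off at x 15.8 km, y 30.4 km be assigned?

(3, 1)

Column index: ⌊(15.8 − 0.5) / 9.9⌋ = ⌊1.545⌋ = 1
Row offset from origin: ⌊(30.4 − 3.0) / 7.7⌋ = ⌊3.558⌋ = 3 → row 3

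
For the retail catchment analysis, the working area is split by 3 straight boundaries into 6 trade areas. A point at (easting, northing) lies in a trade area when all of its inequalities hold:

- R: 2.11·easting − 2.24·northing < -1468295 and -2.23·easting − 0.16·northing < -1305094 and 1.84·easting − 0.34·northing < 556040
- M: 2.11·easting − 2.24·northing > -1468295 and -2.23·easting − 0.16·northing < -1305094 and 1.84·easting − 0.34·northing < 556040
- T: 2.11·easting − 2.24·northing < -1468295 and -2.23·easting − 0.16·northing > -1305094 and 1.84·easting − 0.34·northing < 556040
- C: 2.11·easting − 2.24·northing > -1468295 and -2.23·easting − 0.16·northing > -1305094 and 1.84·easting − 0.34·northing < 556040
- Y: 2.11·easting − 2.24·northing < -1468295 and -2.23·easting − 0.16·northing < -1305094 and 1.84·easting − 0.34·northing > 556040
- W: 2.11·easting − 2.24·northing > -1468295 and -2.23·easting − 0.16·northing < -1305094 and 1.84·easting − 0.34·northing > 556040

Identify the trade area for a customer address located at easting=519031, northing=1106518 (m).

W

2.11·519031 − 2.24·1106518 = -1383444.910, which is > -1468295
-2.23·519031 − 0.16·1106518 = -1334482.010, which is < -1305094
1.84·519031 − 0.34·1106518 = 578800.920, which is > 556040
This sign pattern matches W.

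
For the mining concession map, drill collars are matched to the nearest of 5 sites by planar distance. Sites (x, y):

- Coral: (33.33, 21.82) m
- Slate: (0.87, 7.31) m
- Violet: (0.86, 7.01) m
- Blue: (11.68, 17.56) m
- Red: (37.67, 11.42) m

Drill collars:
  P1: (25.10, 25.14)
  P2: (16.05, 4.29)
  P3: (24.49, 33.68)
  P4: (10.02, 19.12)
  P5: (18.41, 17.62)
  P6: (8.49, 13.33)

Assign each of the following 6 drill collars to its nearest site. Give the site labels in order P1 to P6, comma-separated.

P1 → Coral (d²=78.76)
P2 → Blue (d²=195.19)
P3 → Coral (d²=218.81)
P4 → Blue (d²=5.19)
P5 → Blue (d²=45.30)
P6 → Blue (d²=28.07)

Coral, Blue, Coral, Blue, Blue, Blue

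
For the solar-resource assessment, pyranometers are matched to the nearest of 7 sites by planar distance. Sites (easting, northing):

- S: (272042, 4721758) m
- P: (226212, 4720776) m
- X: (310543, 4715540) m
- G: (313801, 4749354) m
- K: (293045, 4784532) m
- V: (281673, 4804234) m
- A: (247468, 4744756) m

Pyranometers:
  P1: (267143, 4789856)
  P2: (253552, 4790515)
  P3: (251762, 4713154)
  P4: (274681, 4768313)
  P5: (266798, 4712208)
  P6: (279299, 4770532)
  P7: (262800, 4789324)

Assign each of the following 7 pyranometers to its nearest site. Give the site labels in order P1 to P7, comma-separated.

P1 → V (d²=417847784.00)
P2 → V (d²=979001602.00)
P3 → S (d²=485307216.00)
P4 → K (d²=600292457.00)
P5 → S (d²=118702036.00)
P6 → K (d²=384952516.00)
P7 → V (d²=578498229.00)

V, V, S, K, S, K, V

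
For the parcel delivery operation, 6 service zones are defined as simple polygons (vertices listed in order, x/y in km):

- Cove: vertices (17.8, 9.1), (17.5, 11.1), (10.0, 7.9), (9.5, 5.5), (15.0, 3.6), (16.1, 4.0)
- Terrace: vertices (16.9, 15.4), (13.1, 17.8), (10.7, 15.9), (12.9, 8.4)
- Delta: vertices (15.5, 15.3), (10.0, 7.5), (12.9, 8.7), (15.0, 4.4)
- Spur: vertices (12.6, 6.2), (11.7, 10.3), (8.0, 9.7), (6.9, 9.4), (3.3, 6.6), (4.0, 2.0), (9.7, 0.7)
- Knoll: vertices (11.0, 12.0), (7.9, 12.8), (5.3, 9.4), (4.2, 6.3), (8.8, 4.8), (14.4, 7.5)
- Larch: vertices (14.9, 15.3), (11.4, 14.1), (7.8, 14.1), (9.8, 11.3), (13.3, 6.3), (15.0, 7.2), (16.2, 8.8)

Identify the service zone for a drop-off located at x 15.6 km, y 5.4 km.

Cast a ray rightward from (15.6, 5.4). For each polygon, the edges (by vertex number in listed order) whose endpoints lie on opposite sides of y = 5.4, where each meets that height, and whether that is right or left of the point:
Cove: 4–5 at x≈9.79 (left), 6–1 at x≈16.57 (right) → 1 crossing.
Terrace: no edge straddles that height → 0 crossings.
Delta: 3–4 at x≈14.51 (left), 4–1 at x≈15.05 (left) → 0 crossings.
Spur: 5–6 at x≈3.48 (left), 7–1 at x≈12.18 (left) → 0 crossings.
Knoll: 4–5 at x≈6.96 (left), 5–6 at x≈10.04 (left) → 0 crossings.
Larch: no edge straddles that height → 0 crossings.
Only Cove has an odd count, so the point is inside Cove.

Cove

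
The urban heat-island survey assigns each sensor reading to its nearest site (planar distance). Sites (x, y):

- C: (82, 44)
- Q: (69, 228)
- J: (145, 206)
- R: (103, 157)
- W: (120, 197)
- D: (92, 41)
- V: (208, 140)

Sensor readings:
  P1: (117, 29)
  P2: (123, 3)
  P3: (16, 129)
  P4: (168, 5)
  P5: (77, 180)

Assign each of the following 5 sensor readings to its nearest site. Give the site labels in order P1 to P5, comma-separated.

P1 → D (d²=769.00)
P2 → D (d²=2405.00)
P3 → R (d²=8353.00)
P4 → D (d²=7072.00)
P5 → R (d²=1205.00)

D, D, R, D, R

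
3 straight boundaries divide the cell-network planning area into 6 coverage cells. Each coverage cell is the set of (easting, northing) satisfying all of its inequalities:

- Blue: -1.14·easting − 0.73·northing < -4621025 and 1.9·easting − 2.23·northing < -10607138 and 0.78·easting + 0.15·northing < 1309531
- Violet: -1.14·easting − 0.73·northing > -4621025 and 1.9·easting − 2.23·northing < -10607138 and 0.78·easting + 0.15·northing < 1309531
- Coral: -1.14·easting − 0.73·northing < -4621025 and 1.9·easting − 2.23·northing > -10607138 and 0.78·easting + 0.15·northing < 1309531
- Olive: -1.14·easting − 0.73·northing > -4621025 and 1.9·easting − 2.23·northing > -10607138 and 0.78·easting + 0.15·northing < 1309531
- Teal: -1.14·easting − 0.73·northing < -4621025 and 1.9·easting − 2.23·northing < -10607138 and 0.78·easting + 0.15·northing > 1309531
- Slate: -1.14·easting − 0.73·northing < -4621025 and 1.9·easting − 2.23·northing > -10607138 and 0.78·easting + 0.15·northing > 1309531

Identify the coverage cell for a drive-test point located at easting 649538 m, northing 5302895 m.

-1.14·649538 − 0.73·5302895 = -4611586.670, which is > -4621025
1.9·649538 − 2.23·5302895 = -10591333.650, which is > -10607138
0.78·649538 + 0.15·5302895 = 1302073.890, which is < 1309531
This sign pattern matches Olive.

Olive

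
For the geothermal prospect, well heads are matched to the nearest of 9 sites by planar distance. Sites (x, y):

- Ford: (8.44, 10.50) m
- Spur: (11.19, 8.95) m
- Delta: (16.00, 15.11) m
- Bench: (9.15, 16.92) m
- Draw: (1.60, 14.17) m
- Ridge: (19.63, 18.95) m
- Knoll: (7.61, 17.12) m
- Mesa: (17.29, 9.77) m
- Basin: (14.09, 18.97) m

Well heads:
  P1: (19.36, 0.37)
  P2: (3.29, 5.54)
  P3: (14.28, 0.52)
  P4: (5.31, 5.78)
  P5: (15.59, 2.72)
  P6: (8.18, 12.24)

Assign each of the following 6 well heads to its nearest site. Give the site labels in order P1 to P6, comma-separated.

P1 → Mesa (d²=92.64)
P2 → Ford (d²=51.12)
P3 → Spur (d²=80.61)
P4 → Ford (d²=32.08)
P5 → Mesa (d²=52.59)
P6 → Ford (d²=3.10)

Mesa, Ford, Spur, Ford, Mesa, Ford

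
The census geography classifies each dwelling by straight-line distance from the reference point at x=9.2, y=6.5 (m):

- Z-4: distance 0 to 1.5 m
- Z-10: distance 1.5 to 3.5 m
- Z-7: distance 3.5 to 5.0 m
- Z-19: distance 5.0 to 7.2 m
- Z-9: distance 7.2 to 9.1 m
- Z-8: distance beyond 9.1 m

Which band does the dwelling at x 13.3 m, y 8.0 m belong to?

Z-7

Distance = √((13.3−9.2)² + (8.0−6.5)²) = √(16.810 + 2.250) = 4.366 m.
3.5 ≤ 4.366 < 5.0 → Z-7.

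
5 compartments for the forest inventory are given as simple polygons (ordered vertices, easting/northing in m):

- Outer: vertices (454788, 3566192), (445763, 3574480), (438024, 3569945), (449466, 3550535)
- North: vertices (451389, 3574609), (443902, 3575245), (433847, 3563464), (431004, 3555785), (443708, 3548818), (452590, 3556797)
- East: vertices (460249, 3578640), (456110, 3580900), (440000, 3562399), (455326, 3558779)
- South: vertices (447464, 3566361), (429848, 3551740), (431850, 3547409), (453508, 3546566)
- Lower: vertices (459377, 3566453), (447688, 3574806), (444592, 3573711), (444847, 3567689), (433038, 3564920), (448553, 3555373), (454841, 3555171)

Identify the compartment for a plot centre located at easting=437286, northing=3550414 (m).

Cast a ray rightward from (437286, 3550414). For each polygon, the edges (by vertex number in listed order) whose endpoints lie on opposite sides of northing = 3550414, where each meets that height, and whether that is right or left of the point:
Outer: no edge straddles that height → 0 crossings.
North: 4–5 at easting≈440797.8 (right), 5–6 at easting≈445484.6 (right) → 2 crossings.
East: no edge straddles that height → 0 crossings.
South: 2–3 at easting≈430460.9 (left), 4–1 at easting≈452333.1 (right) → 1 crossing.
Lower: no edge straddles that height → 0 crossings.
Only South has an odd count, so the point is inside South.

South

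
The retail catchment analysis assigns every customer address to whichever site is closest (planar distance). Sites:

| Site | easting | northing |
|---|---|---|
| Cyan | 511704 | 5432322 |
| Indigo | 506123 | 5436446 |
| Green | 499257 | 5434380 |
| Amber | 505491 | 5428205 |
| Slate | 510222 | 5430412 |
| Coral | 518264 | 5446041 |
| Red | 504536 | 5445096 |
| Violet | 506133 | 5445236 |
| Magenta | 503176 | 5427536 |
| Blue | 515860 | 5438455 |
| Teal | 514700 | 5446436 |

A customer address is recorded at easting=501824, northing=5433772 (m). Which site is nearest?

Green

Squared distances to each site:
Cyan: 99716900.000; Indigo: 25631677.000; Green: 6959153.000; Amber: 44438378.000; Slate: 81816004.000; Coral: 420801961.000; Red: 135587920.000; Violet: 149990777.000; Magenta: 40715600.000; Blue: 218939785.000; Teal: 326168272.000.
Minimum at Green.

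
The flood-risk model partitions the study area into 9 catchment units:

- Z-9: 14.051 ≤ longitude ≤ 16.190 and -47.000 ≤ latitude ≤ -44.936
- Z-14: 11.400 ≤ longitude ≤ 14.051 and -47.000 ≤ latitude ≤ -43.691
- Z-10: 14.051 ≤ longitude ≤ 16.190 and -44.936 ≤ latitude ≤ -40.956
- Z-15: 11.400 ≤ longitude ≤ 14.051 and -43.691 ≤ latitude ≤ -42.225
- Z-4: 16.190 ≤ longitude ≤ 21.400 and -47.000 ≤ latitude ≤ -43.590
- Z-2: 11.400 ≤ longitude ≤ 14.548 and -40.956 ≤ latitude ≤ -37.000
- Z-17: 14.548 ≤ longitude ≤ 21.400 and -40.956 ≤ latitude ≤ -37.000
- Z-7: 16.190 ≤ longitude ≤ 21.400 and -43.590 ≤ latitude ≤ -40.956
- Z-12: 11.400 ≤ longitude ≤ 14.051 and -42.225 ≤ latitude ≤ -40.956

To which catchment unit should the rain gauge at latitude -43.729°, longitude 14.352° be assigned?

The point has longitude = 14.352 and latitude = -43.729.
Only Z-10 satisfies 14.051 ≤ longitude ≤ 16.190 and -44.936 ≤ latitude ≤ -40.956.

Z-10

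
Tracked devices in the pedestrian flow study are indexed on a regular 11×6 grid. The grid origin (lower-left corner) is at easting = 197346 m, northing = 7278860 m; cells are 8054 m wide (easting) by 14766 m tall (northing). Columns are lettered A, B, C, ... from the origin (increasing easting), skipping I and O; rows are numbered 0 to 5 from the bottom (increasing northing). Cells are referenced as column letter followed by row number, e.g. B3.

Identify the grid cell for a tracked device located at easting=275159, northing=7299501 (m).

Column index: ⌊(275159 − 197346) / 8054⌋ = ⌊9.661⌋ = 9 → column K
Row offset from origin: ⌊(7299501 − 7278860) / 14766⌋ = ⌊1.398⌋ = 1 → row 1

K1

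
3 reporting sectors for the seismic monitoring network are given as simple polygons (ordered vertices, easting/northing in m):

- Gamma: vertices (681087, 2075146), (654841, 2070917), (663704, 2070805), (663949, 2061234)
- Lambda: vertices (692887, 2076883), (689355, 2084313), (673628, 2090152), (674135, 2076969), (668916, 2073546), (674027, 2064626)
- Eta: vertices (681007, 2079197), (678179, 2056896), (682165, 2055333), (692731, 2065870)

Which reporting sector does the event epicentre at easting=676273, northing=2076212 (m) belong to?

Lambda

Cast a ray rightward from (676273, 2076212). For each polygon, the edges (by vertex number in listed order) whose endpoints lie on opposite sides of northing = 2076212, where each meets that height, and whether that is right or left of the point:
Gamma: no edge straddles that height → 0 crossings.
Lambda: 4–5 at easting≈672980.8 (left), 6–1 at easting≈691854.5 (right) → 1 crossing.
Eta: 1–2 at easting≈680628.5 (right), 4–1 at easting≈683633.0 (right) → 2 crossings.
Only Lambda has an odd count, so the point is inside Lambda.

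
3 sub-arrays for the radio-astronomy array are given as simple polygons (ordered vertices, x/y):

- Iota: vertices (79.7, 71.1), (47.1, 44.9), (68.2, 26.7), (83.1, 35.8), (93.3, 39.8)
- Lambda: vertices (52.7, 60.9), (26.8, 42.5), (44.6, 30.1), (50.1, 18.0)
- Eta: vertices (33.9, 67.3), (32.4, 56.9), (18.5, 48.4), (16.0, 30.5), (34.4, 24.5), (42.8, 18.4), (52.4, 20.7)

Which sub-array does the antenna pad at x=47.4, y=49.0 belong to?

Cast a ray rightward from (47.4, 49.0). For each polygon, the edges (by vertex number in listed order) whose endpoints lie on opposite sides of y = 49.0, where each meets that height, and whether that is right or left of the point:
Iota: 1–2 at x≈52.20 (right), 5–1 at x≈89.30 (right) → 2 crossings.
Lambda: 1–2 at x≈35.95 (left), 4–1 at x≈51.98 (right) → 1 crossing.
Eta: 2–3 at x≈19.48 (left), 7–1 at x≈41.17 (left) → 0 crossings.
Only Lambda has an odd count, so the point is inside Lambda.

Lambda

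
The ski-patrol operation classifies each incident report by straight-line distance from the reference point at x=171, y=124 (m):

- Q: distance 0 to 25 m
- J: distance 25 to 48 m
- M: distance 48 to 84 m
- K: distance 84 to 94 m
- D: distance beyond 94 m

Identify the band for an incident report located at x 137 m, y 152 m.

Distance = √((137−171)² + (152−124)²) = √(1156.000 + 784.000) = 44.045 m.
25 ≤ 44.045 < 48 → J.

J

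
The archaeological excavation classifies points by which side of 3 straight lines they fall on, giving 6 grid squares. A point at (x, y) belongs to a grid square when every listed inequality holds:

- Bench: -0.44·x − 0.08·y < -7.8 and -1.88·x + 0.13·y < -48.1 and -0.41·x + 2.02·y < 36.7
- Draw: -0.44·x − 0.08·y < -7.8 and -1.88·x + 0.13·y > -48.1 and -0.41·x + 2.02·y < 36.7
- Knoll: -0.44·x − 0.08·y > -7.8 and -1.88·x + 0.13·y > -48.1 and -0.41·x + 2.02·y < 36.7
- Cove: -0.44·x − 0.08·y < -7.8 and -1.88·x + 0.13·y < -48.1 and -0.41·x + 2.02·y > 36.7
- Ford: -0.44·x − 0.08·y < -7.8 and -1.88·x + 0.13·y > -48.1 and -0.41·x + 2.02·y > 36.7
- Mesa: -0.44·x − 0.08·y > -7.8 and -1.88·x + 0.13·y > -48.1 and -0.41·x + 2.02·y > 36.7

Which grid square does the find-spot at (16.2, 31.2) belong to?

Ford

-0.44·16.2 − 0.08·31.2 = -9.624, which is < -7.8
-1.88·16.2 + 0.13·31.2 = -26.400, which is > -48.1
-0.41·16.2 + 2.02·31.2 = 56.382, which is > 36.7
This sign pattern matches Ford.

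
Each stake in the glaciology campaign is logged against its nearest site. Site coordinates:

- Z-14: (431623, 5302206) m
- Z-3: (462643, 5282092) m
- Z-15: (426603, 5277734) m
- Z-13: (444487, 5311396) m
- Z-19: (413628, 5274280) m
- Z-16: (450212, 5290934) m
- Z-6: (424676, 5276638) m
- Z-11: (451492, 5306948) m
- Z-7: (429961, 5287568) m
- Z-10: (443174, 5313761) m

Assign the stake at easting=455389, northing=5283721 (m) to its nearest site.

Squared distances to each site:
Z-14: 906517981.000; Z-3: 55274157.000; Z-15: 864477965.000; Z-13: 884759229.000; Z-19: 1833113602.000; Z-16: 78828698.000; Z-6: 993457258.000; Z-11: 554680138.000; Z-7: 661382593.000; Z-10: 1051607825.000.
Minimum at Z-3.

Z-3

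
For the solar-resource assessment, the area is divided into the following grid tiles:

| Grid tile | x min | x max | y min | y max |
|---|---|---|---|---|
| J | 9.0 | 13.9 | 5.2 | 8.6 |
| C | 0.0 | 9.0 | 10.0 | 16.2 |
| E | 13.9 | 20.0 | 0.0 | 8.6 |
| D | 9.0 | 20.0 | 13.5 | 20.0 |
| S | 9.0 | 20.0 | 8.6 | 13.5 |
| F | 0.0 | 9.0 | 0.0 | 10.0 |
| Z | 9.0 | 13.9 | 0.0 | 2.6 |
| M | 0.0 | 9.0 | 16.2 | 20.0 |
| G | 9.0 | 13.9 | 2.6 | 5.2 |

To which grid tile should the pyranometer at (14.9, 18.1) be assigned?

D

The point has x = 14.9 and y = 18.1.
Only D satisfies 9.0 ≤ x ≤ 20.0 and 13.5 ≤ y ≤ 20.0.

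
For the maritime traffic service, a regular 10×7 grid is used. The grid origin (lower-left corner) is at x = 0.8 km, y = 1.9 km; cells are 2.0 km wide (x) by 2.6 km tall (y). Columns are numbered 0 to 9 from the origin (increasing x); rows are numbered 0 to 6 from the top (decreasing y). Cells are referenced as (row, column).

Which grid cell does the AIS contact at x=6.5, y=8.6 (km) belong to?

(4, 2)

Column index: ⌊(6.5 − 0.8) / 2.0⌋ = ⌊2.850⌋ = 2
Row offset from origin: ⌊(8.6 − 1.9) / 2.6⌋ = ⌊2.577⌋ = 2 → row 4 (counted from top)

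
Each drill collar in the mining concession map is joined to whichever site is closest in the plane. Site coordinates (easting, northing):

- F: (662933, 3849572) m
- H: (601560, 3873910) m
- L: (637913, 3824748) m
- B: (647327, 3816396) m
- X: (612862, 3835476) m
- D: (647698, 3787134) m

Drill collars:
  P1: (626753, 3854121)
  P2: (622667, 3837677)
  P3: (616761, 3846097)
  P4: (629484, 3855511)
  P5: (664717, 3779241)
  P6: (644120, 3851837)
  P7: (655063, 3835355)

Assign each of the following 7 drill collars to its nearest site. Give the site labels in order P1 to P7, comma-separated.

X, X, X, X, D, F, F

P1 → X (d²=540595906.00)
P2 → X (d²=100982426.00)
P3 → X (d²=128007842.00)
P4 → X (d²=677692109.00)
P5 → D (d²=351945810.00)
P6 → F (d²=359059194.00)
P7 → F (d²=264059989.00)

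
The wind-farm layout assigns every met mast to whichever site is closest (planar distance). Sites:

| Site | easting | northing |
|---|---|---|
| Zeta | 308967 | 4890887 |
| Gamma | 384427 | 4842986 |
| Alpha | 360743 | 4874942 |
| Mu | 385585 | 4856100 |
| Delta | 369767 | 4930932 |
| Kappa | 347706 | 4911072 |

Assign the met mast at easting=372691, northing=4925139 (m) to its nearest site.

Squared distances to each site:
Zeta: 5233947680.000; Gamma: 6886849105.000; Alpha: 2662493513.000; Mu: 4932638757.000; Delta: 42108625.000; Kappa: 822130714.000.
Minimum at Delta.

Delta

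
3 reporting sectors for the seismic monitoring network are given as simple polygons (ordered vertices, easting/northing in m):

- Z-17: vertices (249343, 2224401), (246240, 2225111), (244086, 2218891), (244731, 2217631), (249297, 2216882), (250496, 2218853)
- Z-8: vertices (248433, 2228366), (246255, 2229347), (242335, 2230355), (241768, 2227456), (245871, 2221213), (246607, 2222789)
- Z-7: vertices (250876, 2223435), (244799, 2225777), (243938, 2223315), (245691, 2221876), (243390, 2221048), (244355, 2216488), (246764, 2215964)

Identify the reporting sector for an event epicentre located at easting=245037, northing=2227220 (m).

Z-8

Cast a ray rightward from (245037, 2227220). For each polygon, the edges (by vertex number in listed order) whose endpoints lie on opposite sides of northing = 2227220, where each meets that height, and whether that is right or left of the point:
Z-17: no edge straddles that height → 0 crossings.
Z-8: 4–5 at easting≈241923.1 (left), 6–1 at easting≈248057.8 (right) → 1 crossing.
Z-7: no edge straddles that height → 0 crossings.
Only Z-8 has an odd count, so the point is inside Z-8.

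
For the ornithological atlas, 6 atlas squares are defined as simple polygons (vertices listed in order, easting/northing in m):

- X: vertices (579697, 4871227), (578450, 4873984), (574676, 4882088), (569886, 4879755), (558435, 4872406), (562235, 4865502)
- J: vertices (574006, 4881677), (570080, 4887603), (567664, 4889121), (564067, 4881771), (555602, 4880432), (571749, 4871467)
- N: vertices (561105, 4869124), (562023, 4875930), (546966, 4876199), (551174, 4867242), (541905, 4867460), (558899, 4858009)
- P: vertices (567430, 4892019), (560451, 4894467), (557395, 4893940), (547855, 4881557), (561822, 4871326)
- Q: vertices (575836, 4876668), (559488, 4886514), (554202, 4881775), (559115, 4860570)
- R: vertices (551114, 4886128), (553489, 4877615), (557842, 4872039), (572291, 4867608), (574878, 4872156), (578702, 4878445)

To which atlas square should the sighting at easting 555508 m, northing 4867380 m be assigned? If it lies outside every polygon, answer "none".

N

Cast a ray rightward from (555508, 4867380). For each polygon, the edges (by vertex number in listed order) whose endpoints lie on opposite sides of northing = 4867380, where each meets that height, and whether that is right or left of the point:
X: 5–6 at easting≈561201.3 (right), 6–1 at easting≈567963.1 (right) → 2 crossings.
J: no edge straddles that height → 0 crossings.
N: 3–4 at easting≈551109.2 (left), 4–5 at easting≈545306.5 (left), 5–6 at easting≈542048.8 (left), 6–1 at easting≈560758.9 (right) → 1 crossing.
P: no edge straddles that height → 0 crossings.
Q: 3–4 at easting≈557537.2 (right), 4–1 at easting≈566188.6 (right) → 2 crossings.
R: no edge straddles that height → 0 crossings.
Only N has an odd count, so the point is inside N.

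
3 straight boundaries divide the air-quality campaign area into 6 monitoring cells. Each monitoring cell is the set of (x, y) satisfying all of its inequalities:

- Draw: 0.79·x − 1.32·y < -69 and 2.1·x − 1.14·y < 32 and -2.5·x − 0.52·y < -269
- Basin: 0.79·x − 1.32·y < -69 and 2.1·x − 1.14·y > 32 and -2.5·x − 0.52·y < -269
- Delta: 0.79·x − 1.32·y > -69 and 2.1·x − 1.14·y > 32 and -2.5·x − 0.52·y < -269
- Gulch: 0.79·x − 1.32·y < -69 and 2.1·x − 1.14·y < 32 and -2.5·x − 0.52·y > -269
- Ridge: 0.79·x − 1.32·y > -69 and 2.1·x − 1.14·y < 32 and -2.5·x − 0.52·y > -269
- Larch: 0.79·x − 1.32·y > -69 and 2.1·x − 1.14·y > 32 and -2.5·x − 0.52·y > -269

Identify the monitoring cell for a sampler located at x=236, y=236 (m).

Basin

0.79·236 − 1.32·236 = -125.080, which is < -69
2.1·236 − 1.14·236 = 226.560, which is > 32
-2.5·236 − 0.52·236 = -712.720, which is < -269
This sign pattern matches Basin.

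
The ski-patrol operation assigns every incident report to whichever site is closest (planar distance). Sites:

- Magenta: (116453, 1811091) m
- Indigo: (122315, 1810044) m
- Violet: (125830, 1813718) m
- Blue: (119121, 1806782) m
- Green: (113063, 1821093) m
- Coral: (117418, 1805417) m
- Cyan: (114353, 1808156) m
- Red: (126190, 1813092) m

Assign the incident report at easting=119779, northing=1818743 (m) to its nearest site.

Squared distances to each site:
Magenta: 69615380.000; Indigo: 82103897.000; Violet: 61865226.000; Blue: 143498485.000; Green: 50627156.000; Coral: 183156597.000; Cyan: 141526045.000; Red: 73034722.000.
Minimum at Green.

Green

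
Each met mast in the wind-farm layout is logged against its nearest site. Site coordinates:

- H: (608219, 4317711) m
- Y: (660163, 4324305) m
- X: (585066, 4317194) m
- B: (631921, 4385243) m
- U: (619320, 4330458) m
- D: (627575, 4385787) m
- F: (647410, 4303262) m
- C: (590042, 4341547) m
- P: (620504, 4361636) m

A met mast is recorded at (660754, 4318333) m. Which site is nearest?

Squared distances to each site:
H: 2760313109.000; Y: 36014065.000; X: 5729970665.000; B: 5308289989.000; U: 1863791981.000; D: 5650888157.000; F: 405197377.000; C: 5539076740.000; P: 3495212309.000.
Minimum at Y.

Y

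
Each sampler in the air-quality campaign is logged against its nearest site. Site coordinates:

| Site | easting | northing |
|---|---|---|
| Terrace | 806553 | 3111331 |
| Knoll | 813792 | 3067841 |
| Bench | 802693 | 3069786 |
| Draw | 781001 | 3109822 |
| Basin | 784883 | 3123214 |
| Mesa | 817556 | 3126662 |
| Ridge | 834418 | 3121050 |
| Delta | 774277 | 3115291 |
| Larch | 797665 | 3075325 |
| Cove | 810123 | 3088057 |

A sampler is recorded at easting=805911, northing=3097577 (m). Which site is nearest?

Cove

Squared distances to each site:
Terrace: 189584680.000; Knoll: 946339857.000; Bench: 782695205.000; Draw: 770448125.000; Basin: 1099432553.000; Mesa: 981543250.000; Ridge: 1363630778.000; Delta: 1314495752.000; Larch: 563148020.000; Cove: 108371344.000.
Minimum at Cove.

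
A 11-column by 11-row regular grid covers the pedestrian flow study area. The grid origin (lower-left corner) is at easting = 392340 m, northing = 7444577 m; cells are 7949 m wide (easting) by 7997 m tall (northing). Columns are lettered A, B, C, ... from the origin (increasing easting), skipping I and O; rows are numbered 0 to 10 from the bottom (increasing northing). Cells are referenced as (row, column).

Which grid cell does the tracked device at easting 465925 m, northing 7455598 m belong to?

Column index: ⌊(465925 − 392340) / 7949⌋ = ⌊9.257⌋ = 9 → column K
Row offset from origin: ⌊(7455598 − 7444577) / 7997⌋ = ⌊1.378⌋ = 1 → row 1

(1, K)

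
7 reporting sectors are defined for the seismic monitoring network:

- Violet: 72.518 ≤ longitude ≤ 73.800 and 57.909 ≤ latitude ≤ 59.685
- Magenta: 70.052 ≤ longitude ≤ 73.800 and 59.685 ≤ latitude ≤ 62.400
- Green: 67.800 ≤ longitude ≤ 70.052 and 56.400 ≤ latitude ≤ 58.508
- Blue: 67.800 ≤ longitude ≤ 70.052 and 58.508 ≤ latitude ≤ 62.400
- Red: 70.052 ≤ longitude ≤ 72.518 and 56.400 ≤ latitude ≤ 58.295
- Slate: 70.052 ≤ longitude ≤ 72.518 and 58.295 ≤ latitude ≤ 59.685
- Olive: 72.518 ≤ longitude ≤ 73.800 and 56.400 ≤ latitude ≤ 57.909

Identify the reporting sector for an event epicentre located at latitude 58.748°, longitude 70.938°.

Slate

The point has longitude = 70.938 and latitude = 58.748.
Only Slate satisfies 70.052 ≤ longitude ≤ 72.518 and 58.295 ≤ latitude ≤ 59.685.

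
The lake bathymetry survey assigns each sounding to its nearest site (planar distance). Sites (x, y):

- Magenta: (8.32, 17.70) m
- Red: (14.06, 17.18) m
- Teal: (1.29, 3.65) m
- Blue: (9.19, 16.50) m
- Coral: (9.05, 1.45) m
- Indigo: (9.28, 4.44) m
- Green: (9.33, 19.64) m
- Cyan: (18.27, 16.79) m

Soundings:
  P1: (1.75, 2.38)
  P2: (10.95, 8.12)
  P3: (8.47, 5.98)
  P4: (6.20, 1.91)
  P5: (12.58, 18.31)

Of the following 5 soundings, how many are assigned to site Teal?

P1 → Teal
P2 → Indigo
P3 → Indigo
P4 → Coral
P5 → Red
1 of the 5 goes to Teal.

1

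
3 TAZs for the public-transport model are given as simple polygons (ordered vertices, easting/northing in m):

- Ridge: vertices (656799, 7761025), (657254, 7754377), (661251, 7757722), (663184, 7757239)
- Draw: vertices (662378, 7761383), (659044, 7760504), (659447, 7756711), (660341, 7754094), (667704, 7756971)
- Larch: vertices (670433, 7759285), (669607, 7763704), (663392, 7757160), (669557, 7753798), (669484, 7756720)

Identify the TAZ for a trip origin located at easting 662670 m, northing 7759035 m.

Draw

Cast a ray rightward from (662670, 7759035). For each polygon, the edges (by vertex number in listed order) whose endpoints lie on opposite sides of northing = 7759035, where each meets that height, and whether that is right or left of the point:
Ridge: 1–2 at easting≈656935.2 (left), 4–1 at easting≈660155.1 (left) → 0 crossings.
Draw: 2–3 at easting≈659200.1 (left), 5–1 at easting≈665212.4 (right) → 1 crossing.
Larch: 2–3 at easting≈665172.7 (right), 5–1 at easting≈670340.5 (right) → 2 crossings.
Only Draw has an odd count, so the point is inside Draw.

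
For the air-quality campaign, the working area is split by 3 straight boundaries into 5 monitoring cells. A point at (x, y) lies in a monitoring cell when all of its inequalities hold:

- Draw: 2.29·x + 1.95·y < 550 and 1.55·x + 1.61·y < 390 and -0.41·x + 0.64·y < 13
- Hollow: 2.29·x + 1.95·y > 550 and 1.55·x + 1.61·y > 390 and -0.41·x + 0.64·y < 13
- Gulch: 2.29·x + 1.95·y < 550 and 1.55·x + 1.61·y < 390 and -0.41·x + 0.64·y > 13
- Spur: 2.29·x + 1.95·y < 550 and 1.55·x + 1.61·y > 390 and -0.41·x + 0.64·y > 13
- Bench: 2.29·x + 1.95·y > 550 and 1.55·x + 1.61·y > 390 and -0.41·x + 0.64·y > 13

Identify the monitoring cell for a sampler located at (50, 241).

Bench

2.29·50 + 1.95·241 = 584.450, which is > 550
1.55·50 + 1.61·241 = 465.510, which is > 390
-0.41·50 + 0.64·241 = 133.740, which is > 13
This sign pattern matches Bench.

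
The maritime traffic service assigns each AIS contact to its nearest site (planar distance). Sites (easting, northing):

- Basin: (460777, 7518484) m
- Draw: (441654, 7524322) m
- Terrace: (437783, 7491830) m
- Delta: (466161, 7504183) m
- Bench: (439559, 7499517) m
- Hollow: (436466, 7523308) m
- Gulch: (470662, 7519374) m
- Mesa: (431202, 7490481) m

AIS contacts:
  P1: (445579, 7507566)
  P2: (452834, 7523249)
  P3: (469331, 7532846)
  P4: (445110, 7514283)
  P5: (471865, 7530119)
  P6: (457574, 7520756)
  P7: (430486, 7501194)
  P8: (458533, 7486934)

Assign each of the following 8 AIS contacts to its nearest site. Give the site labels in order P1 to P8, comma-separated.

Bench, Basin, Gulch, Draw, Gulch, Basin, Bench, Delta

P1 → Bench (d²=101026801.00)
P2 → Basin (d²=85796474.00)
P3 → Gulch (d²=183266345.00)
P4 → Draw (d²=112725457.00)
P5 → Gulch (d²=116902234.00)
P6 → Basin (d²=15421193.00)
P7 → Bench (d²=85131658.00)
P8 → Delta (d²=355714385.00)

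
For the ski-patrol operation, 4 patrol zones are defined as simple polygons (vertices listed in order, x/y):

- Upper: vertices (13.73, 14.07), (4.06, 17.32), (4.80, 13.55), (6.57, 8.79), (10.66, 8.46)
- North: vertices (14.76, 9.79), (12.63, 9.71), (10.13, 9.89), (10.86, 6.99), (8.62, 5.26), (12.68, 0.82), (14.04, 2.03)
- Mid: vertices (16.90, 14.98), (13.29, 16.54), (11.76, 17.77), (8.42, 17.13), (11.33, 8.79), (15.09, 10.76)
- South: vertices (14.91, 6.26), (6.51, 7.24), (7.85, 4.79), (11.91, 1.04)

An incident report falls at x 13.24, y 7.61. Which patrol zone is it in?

North

Cast a ray rightward from (13.24, 7.61). For each polygon, the edges (by vertex number in listed order) whose endpoints lie on opposite sides of y = 7.61, where each meets that height, and whether that is right or left of the point:
Upper: no edge straddles that height → 0 crossings.
North: 3–4 at x≈10.704 (left), 7–1 at x≈14.558 (right) → 1 crossing.
Mid: no edge straddles that height → 0 crossings.
South: no edge straddles that height → 0 crossings.
Only North has an odd count, so the point is inside North.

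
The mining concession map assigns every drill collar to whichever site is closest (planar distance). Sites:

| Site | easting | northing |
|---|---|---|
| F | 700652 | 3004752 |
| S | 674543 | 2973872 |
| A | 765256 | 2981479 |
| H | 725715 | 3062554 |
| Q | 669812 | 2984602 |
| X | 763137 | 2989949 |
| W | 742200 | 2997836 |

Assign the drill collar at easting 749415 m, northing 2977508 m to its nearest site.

A

Squared distances to each site:
F: 3120065705.000; S: 5619036880.000; A: 266706122.000; H: 7794512116.000; Q: 6386962445.000; X: 343071765.000; W: 465283809.000.
Minimum at A.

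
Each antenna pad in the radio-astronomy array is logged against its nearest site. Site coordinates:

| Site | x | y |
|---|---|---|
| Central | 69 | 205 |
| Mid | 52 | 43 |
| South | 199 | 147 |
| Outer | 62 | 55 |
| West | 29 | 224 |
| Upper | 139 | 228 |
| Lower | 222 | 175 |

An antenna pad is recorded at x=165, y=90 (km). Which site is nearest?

Squared distances to each site:
Central: 22441.000; Mid: 14978.000; South: 4405.000; Outer: 11834.000; West: 36452.000; Upper: 19720.000; Lower: 10474.000.
Minimum at South.

South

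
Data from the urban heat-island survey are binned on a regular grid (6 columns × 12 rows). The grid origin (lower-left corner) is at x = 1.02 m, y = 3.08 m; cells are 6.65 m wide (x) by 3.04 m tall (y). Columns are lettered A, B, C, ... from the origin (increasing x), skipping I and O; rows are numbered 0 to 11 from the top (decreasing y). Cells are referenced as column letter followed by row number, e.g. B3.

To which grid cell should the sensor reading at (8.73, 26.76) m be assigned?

B4

Column index: ⌊(8.73 − 1.02) / 6.65⌋ = ⌊1.159⌋ = 1 → column B
Row offset from origin: ⌊(26.76 − 3.08) / 3.04⌋ = ⌊7.789⌋ = 7 → row 4 (counted from top)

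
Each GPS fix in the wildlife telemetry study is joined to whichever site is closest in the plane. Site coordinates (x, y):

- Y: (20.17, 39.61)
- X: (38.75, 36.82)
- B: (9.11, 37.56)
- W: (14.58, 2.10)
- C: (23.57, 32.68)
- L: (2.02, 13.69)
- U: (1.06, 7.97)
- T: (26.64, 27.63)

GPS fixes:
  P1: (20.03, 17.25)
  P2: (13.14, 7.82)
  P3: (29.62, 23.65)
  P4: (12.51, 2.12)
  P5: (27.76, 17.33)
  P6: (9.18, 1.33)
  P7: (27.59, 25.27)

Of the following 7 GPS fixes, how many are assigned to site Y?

0

P1 → T
P2 → W
P3 → T
P4 → W
P5 → T
P6 → W
P7 → T
0 of the 7 go to Y.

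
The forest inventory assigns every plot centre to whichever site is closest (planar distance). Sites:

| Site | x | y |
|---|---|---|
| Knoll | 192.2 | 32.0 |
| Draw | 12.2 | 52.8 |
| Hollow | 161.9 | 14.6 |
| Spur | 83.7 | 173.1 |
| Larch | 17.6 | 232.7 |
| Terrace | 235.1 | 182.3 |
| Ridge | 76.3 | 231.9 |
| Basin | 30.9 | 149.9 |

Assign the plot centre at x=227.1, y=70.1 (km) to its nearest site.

Squared distances to each site:
Knoll: 2669.620; Draw: 46481.300; Hollow: 7331.290; Spur: 31172.560; Larch: 70329.010; Terrace: 12652.840; Ridge: 48919.880; Basin: 44862.480.
Minimum at Knoll.

Knoll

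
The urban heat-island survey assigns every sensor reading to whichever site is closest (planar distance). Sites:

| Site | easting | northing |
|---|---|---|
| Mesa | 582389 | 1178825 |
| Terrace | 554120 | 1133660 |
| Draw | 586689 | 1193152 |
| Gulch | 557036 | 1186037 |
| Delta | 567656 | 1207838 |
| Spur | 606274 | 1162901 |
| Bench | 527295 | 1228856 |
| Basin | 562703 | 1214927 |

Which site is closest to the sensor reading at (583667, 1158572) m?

Mesa

Squared distances to each site:
Mesa: 411817293.000; Terrace: 1493632953.000; Draw: 1204908884.000; Gulch: 1463536386.000; Delta: 2683490877.000; Spur: 529816690.000; Bench: 8117643040.000; Basin: 3615375321.000.
Minimum at Mesa.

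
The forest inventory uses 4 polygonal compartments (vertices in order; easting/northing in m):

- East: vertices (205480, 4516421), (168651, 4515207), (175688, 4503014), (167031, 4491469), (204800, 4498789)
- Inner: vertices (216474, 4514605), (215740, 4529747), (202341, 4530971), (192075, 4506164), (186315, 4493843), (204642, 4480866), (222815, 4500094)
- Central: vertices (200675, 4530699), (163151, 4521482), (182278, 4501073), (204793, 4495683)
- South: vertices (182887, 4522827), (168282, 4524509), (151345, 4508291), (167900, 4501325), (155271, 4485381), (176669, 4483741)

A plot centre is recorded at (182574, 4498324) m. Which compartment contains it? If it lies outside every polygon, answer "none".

East

Cast a ray rightward from (182574, 4498324). For each polygon, the edges (by vertex number in listed order) whose endpoints lie on opposite sides of northing = 4498324, where each meets that height, and whether that is right or left of the point:
East: 3–4 at easting≈172171.2 (left), 4–5 at easting≈202400.7 (right) → 1 crossing.
Inner: 4–5 at easting≈188409.8 (right), 6–7 at easting≈221142.1 (right) → 2 crossings.
Central: 3–4 at easting≈193761.1 (right), 4–1 at easting≈204482.4 (right) → 2 crossings.
South: 4–5 at easting≈165523.0 (left), 6–1 at easting≈178988.9 (left) → 0 crossings.
Only East has an odd count, so the point is inside East.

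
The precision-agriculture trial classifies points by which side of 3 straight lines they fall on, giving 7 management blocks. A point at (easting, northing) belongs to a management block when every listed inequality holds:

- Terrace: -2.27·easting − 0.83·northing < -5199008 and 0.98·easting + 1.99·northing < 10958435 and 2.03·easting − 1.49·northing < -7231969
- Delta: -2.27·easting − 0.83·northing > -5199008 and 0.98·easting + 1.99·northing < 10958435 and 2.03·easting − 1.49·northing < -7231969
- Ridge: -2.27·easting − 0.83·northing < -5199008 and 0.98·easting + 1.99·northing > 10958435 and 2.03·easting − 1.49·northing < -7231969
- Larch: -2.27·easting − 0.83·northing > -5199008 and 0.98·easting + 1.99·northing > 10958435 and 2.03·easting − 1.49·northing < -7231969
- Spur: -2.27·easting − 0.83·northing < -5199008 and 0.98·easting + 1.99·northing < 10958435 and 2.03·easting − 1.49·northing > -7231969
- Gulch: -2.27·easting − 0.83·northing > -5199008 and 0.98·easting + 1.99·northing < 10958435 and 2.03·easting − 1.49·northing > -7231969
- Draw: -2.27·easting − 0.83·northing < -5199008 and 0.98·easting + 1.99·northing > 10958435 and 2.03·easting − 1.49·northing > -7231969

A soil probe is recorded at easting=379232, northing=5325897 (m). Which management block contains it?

Draw

-2.27·379232 − 0.83·5325897 = -5281351.150, which is < -5199008
0.98·379232 + 1.99·5325897 = 10970182.390, which is > 10958435
2.03·379232 − 1.49·5325897 = -7165745.570, which is > -7231969
This sign pattern matches Draw.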